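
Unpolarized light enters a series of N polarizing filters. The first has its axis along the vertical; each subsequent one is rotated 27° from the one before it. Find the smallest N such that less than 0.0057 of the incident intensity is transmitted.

N = 21

First polarizer halves the unpolarized light: factor 1/2.
Each further stage multiplies by cos²(27°) = 0.7939.
After N polarizers: T = 0.5·0.7939^(N−1). Require T < 0.0057 ⇒ N−1 > ln(0.0057/0.5)/ln(0.7939) = 19.38, so N−1 ≥ 20 and N = 21.
Check: N=21 gives T = 0.004945 < 0.0057; N=20 gives T = 0.006229.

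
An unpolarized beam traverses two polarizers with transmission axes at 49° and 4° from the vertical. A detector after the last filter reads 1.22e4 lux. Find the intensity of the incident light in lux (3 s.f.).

I₀ ≈ 4.88e4 lux

Unpolarized light through the first polarizer → I₁ = ½ I₀, now polarized at 49°.
I₂ = I₁ cos²(4° − 49°) = 0.5 I₀ · cos²(45°) = 0.25 I₀.
So 1.22e4 lux = 0.25 I₀, giving I₀ = 1.22e4/0.25 = 4.88e+04 lux.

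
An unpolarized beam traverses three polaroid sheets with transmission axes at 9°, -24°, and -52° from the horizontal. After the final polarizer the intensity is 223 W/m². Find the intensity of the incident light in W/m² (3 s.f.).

I₀ ≈ 813 W/m²

Unpolarized light through the first polarizer → I₁ = ½ I₀, now polarized at 9°.
I₂ = I₁ cos²(-24° − 9°) = 0.5 I₀ · cos²(33°) = 0.3517 I₀.
I₃ = I₂ cos²(-52° + 24°) = 0.3517 I₀ · cos²(28°) = 0.2742 I₀.
So 223 W/m² = 0.2742 I₀, giving I₀ = 223/0.2742 = 813.4 W/m².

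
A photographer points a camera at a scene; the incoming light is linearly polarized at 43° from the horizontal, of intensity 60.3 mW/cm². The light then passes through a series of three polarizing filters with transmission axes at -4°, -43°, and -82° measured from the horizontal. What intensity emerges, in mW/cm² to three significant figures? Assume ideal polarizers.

I₁ = 60.3 mW/cm² · cos²(47°) = 28.05 mW/cm².
I₂ = I₁ · cos²(39°) = 28.05 · 0.604 = 16.94 mW/cm².
I₃ = I₂ · cos²(39°) = 16.94 · 0.604 = 10.23 mW/cm².

I ≈ 10.2 mW/cm²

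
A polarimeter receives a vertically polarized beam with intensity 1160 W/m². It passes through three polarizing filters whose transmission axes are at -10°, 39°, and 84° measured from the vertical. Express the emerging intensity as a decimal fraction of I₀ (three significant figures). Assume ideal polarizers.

I₁ = 1160 W/m² · cos²(10°) = 1125 W/m².
I₂ = I₁ · cos²(49°) = 1125 · 0.4304 = 484.2 W/m².
I₃ = I₂ · cos²(45°) = 484.2 · 0.5 = 242.1 W/m².
Transmitted fraction = 0.2087.

I/I₀ ≈ 0.209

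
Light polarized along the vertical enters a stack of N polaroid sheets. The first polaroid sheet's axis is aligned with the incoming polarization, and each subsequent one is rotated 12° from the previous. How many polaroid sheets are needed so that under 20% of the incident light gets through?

N = 38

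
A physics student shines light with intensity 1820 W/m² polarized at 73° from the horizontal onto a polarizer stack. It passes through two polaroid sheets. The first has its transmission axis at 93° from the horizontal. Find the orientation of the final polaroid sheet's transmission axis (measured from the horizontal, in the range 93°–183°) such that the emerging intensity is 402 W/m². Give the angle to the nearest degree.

θ ≈ 153°

By Malus's law, I₁ = I₀ cos²(93° − 73°) = I₀ cos²(20°) = 0.883 I₀.
Target fraction: 402 / 1820 W/m² = 0.2209 of I₀.
Need I₂/I₀ = 0.2209, so cos²(θ − 93°) = 0.2209 / 0.883 = 0.2501.
θ − 93° = arccos(√0.2501) = 60.0°, giving θ ≈ 93 + 60.0 = 153.0°.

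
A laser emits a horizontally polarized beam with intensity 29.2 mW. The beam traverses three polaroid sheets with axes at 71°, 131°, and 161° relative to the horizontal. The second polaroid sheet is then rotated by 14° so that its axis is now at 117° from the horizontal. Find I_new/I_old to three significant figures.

I_new/I_old ≈ 1.33

Before rotation:
I₁ = I₀ cos²(71° − 0°) = I₀ cos²(71°) = 0.106 I₀.
I₂ = I₁ cos²(131° − 71°) = 0.106 I₀ · cos²(60°) = 0.0265 I₀.
I₃ = I₂ cos²(161° − 131°) = 0.0265 I₀ · cos²(30°) = 0.01987 I₀.
After rotation:
I₁ = I₀ cos²(71° − 0°) = I₀ cos²(71°) = 0.106 I₀.
I₂ = I₁ cos²(117° − 71°) = 0.106 I₀ · cos²(46°) = 0.05115 I₀.
I₃ = I₂ cos²(161° − 117°) = 0.05115 I₀ · cos²(44°) = 0.02647 I₀.
Ratio = 0.02647 / 0.01987 = 1.332.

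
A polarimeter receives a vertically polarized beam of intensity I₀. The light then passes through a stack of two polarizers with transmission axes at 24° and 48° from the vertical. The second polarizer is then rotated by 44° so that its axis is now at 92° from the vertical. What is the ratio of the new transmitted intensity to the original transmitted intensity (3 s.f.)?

I_new/I_old ≈ 0.168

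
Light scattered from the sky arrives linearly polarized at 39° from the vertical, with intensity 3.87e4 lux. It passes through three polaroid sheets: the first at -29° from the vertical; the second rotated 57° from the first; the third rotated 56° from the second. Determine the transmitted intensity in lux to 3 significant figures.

I ≈ 504 lux

I₁ = 3.87e4 lux · cos²(68°) = 5431 lux.
I₂ = I₁ · cos²(57°) = 5431 · 0.2966 = 1611 lux.
I₃ = I₂ · cos²(56°) = 1611 · 0.3127 = 503.7 lux.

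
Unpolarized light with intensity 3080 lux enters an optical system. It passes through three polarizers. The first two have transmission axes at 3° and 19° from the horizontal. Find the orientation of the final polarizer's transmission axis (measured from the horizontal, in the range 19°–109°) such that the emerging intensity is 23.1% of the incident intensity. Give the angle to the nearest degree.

θ ≈ 64°

Unpolarized light through the first polarizer → I₁ = ½ I₀, now polarized at 3°.
I₂ = I₁ cos²(19° − 3°) = 0.5 I₀ · cos²(16°) = 0.462 I₀.
Need I₃/I₀ = 0.231, so cos²(θ − 19°) = 0.231 / 0.462 = 0.5.
θ − 19° = arccos(√0.5) = 45.0°, giving θ ≈ 19 + 45.0 = 64.0°.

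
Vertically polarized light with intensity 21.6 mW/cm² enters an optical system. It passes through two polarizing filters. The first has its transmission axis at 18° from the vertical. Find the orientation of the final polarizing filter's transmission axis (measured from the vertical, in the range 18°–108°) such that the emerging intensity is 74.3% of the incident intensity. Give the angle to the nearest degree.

I₁ = I₀ cos²(18° − 0°) = I₀ cos²(18°) = 0.9045 I₀.
Need I₂/I₀ = 0.743, so cos²(θ − 18°) = 0.743 / 0.9045 = 0.8214.
θ − 18° = arccos(√0.8214) = 25.0°, giving θ ≈ 18 + 25.0 = 43.0°.

θ ≈ 43°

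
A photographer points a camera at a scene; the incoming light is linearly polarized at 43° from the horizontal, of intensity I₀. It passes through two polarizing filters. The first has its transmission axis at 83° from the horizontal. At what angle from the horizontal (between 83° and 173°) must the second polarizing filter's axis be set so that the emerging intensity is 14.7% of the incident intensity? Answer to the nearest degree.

I₁ = I₀ cos²(83° − 43°) = I₀ cos²(40°) = 0.5868 I₀.
Need I₂/I₀ = 0.147, so cos²(θ − 83°) = 0.147 / 0.5868 = 0.2505.
θ − 83° = arccos(√0.2505) = 60.0°, giving θ ≈ 83 + 60.0 = 143.0°.

θ ≈ 143°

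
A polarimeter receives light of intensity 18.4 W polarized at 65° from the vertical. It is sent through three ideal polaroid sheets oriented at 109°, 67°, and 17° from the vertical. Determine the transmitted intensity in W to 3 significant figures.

I ≈ 2.17 W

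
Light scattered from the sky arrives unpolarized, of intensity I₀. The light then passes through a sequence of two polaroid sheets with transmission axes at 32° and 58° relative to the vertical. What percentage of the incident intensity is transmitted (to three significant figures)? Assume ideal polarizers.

Unpolarized light through the first polarizer → I₁ = ½ I₀, now polarized at 32°.
I₂ = I₁ cos²(58° − 32°) = 0.5 I₀ · cos²(26°) = 0.4039 I₀.
That is 40.39% of the incident intensity.

≈ 40.4%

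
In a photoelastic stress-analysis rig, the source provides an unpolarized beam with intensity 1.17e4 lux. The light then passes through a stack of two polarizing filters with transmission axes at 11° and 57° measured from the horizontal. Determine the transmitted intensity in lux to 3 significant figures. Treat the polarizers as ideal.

I ≈ 2820 lux

Unpolarized light through the first polarizer → I₁ = 1.17e4 lux/2 = 5850 lux, polarized at 11°.
I₂ = I₁ · cos²(46°) = 5850 · 0.4826 = 2823 lux.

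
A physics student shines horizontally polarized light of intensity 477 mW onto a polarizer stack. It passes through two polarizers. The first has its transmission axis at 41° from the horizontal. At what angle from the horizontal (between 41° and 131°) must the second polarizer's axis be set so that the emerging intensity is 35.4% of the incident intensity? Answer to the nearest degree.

By Malus's law, I₁ = I₀ cos²(41° − 0°) = I₀ cos²(41°) = 0.5696 I₀.
Need I₂/I₀ = 0.354, so cos²(θ − 41°) = 0.354 / 0.5696 = 0.6215.
θ − 41° = arccos(√0.6215) = 38.0°, giving θ ≈ 41 + 38.0 = 79.0°.

θ ≈ 79°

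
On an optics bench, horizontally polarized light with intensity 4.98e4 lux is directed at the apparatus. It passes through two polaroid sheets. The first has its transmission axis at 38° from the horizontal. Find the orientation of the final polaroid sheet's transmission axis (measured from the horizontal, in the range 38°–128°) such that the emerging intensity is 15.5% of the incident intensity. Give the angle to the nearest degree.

θ ≈ 98°

I₁ = I₀ cos²(38° − 0°) = I₀ cos²(38°) = 0.621 I₀.
Need I₂/I₀ = 0.155, so cos²(θ − 38°) = 0.155 / 0.621 = 0.2496.
θ − 38° = arccos(√0.2496) = 60.0°, giving θ ≈ 38 + 60.0 = 98.0°.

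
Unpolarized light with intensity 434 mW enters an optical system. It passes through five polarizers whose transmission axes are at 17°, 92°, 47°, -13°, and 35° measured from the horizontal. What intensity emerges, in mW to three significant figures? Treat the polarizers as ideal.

I ≈ 0.814 mW

Unpolarized light through the first polarizer → I₁ = 434 mW/2 = 217 mW, polarized at 17°.
I₂ = I₁ · cos²(75°) = 217 · 0.06699 = 14.54 mW.
I₃ = I₂ · cos²(45°) = 14.54 · 0.5 = 7.268 mW.
I₄ = I₃ · cos²(60°) = 7.268 · 0.25 = 1.817 mW.
I₅ = I₄ · cos²(48°) = 1.817 · 0.4477 = 0.8135 mW.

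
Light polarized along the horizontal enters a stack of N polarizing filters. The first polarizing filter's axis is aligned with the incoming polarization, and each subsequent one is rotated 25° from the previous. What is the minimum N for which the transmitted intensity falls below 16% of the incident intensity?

First polarizer is aligned with the polarization: full transmission.
Each further stage multiplies by cos²(25°) = 0.8214.
After N polarizers: T = 0.8214^(N−1). Require T < 0.16 ⇒ N−1 > ln(0.16)/ln(0.8214) = 9.31, so N−1 ≥ 10 and N = 11.
Check: N=11 gives T = 0.1398 < 0.16; N=10 gives T = 0.1702.

N = 11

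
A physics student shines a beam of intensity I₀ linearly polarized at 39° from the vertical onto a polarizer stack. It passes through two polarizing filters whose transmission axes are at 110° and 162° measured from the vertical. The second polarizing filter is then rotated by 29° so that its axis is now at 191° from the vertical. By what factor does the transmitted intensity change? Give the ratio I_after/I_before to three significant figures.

Before rotation:
I₁ = I₀ cos²(110° − 39°) = I₀ cos²(71°) = 0.106 I₀.
I₂ = I₁ cos²(162° − 110°) = 0.106 I₀ · cos²(52°) = 0.04018 I₀.
After rotation:
I₁ = I₀ cos²(110° − 39°) = I₀ cos²(71°) = 0.106 I₀.
I₂ = I₁ cos²(191° − 110°) = 0.106 I₀ · cos²(81°) = 0.002594 I₀.
Ratio = 0.002594 / 0.04018 = 0.06456.

I_new/I_old ≈ 0.0646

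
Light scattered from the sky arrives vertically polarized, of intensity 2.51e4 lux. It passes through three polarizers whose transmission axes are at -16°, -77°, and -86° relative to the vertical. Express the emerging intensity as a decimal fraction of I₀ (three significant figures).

I/I₀ ≈ 0.212

I₁ = 2.51e4 lux · cos²(16°) = 2.319e+04 lux.
I₂ = I₁ · cos²(61°) = 2.319e+04 · 0.235 = 5451 lux.
I₃ = I₂ · cos²(9°) = 5451 · 0.9755 = 5318 lux.
Transmitted fraction = 0.2119.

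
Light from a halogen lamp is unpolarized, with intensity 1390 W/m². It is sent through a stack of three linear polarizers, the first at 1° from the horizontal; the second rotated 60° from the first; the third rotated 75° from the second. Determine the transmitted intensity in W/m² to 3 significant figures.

Unpolarized light through the first polarizer → I₁ = 1390 W/m²/2 = 695 W/m², polarized at 1°.
I₂ = I₁ · cos²(60°) = 695 · 0.25 = 173.8 W/m².
I₃ = I₂ · cos²(75°) = 173.8 · 0.06699 = 11.64 W/m².

I ≈ 11.6 W/m²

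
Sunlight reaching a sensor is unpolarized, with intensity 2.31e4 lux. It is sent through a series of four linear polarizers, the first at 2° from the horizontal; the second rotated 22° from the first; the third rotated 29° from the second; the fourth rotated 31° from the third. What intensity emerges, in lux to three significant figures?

Unpolarized light through the first polarizer → I₁ = 2.31e4 lux/2 = 1.155e+04 lux, polarized at 2°.
I₂ = I₁ · cos²(22°) = 1.155e+04 · 0.8597 = 9929 lux.
I₃ = I₂ · cos²(29°) = 9929 · 0.765 = 7595 lux.
I₄ = I₃ · cos²(31°) = 7595 · 0.7347 = 5581 lux.

I ≈ 5580 lux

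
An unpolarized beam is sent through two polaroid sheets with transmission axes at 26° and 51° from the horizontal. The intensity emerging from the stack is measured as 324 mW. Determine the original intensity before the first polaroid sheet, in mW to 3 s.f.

Unpolarized light through the first polarizer → I₁ = ½ I₀, now polarized at 26°.
I₂ = I₁ cos²(51° − 26°) = 0.5 I₀ · cos²(25°) = 0.4107 I₀.
So 324 mW = 0.4107 I₀, giving I₀ = 324/0.4107 = 788.9 mW.

I₀ ≈ 789 mW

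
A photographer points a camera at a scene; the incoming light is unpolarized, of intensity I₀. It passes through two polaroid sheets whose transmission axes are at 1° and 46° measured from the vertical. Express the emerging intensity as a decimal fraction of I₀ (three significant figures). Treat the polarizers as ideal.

Unpolarized light through the first polarizer → I₁ = ½ I₀, now polarized at 1°.
I₂ = I₁ cos²(46° − 1°) = 0.5 I₀ · cos²(45°) = 0.25 I₀.
Transmitted fraction = 0.25.

≈ 0.250 I₀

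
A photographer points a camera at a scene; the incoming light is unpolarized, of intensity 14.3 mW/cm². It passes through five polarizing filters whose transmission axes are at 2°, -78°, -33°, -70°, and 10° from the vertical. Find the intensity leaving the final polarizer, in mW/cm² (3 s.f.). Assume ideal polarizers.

Unpolarized light through the first polarizer → I₁ = 14.3 mW/cm²/2 = 7.15 mW/cm², polarized at 2°.
I₂ = I₁ · cos²(80°) = 7.15 · 0.03015 = 0.2156 mW/cm².
I₃ = I₂ · cos²(45°) = 0.2156 · 0.5 = 0.1078 mW/cm².
I₄ = I₃ · cos²(37°) = 0.1078 · 0.6378 = 0.06876 mW/cm².
I₅ = I₄ · cos²(80°) = 0.06876 · 0.03015 = 0.002073 mW/cm².

I ≈ 0.00207 mW/cm²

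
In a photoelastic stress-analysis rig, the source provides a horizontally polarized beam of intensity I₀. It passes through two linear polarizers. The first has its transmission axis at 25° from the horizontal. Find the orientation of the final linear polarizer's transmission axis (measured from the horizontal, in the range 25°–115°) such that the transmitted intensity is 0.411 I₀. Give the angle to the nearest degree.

By Malus's law, I₁ = I₀ cos²(25° − 0°) = I₀ cos²(25°) = 0.8214 I₀.
Need I₂/I₀ = 0.411, so cos²(θ − 25°) = 0.411 / 0.8214 = 0.5004.
θ − 25° = arccos(√0.5004) = 45.0°, giving θ ≈ 25 + 45.0 = 70.0°.

θ ≈ 70°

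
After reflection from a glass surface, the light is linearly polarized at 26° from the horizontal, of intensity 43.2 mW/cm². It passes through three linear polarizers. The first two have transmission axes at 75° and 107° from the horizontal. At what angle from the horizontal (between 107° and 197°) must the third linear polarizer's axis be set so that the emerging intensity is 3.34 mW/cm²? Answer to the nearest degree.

θ ≈ 167°

By Malus's law, I₁ = I₀ cos²(75° − 26°) = I₀ cos²(49°) = 0.4304 I₀.
I₂ = I₁ cos²(107° − 75°) = 0.4304 I₀ · cos²(32°) = 0.3095 I₀.
Target fraction: 3.34 / 43.2 mW/cm² = 0.07731 of I₀.
Need I₃/I₀ = 0.07731, so cos²(θ − 107°) = 0.07731 / 0.3095 = 0.2498.
θ − 107° = arccos(√0.2498) = 60.0°, giving θ ≈ 107 + 60.0 = 167.0°.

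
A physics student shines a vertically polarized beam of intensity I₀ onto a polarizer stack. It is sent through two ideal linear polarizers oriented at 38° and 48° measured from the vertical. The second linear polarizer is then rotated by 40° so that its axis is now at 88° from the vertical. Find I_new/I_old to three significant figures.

I_new/I_old ≈ 0.426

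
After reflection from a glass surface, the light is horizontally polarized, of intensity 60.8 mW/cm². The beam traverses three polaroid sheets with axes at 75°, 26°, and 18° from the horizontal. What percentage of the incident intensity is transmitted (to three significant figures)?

≈ 2.83%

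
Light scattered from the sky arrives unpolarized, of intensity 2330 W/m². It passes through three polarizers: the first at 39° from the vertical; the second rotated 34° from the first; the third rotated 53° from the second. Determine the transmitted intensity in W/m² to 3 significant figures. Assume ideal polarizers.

I ≈ 290 W/m²

Unpolarized light through the first polarizer → I₁ = 2330 W/m²/2 = 1165 W/m², polarized at 39°.
I₂ = I₁ · cos²(34°) = 1165 · 0.6873 = 800.7 W/m².
I₃ = I₂ · cos²(53°) = 800.7 · 0.3622 = 290 W/m².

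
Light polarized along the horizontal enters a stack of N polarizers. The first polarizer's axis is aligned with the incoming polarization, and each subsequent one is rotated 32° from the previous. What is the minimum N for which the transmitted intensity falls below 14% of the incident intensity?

N = 7

First polarizer is aligned with the polarization: full transmission.
Each further stage multiplies by cos²(32°) = 0.7192.
After N polarizers: T = 0.7192^(N−1). Require T < 0.14 ⇒ N−1 > ln(0.14)/ln(0.7192) = 5.96, so N−1 ≥ 6 and N = 7.
Check: N=7 gives T = 0.1384 < 0.14; N=6 gives T = 0.1924.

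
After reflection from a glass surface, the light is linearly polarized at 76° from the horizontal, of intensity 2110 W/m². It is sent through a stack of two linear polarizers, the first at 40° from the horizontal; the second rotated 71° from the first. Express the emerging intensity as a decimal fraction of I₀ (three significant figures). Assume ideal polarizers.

I/I₀ ≈ 0.0694

By Malus's law, I₁ = 2110 W/m² · cos²(36°) = 1381 W/m².
I₂ = I₁ · cos²(71°) = 1381 · 0.106 = 146.4 W/m².
Transmitted fraction = 0.06937.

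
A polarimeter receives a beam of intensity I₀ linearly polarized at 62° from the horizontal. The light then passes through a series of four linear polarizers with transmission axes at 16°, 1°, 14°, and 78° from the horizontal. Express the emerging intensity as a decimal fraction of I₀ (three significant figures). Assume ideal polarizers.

≈ 0.0821 I₀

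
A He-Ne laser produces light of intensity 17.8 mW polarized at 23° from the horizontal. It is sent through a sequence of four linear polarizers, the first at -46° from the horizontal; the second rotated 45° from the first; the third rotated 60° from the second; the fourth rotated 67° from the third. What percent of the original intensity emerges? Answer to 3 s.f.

I₁ = 17.8 mW · cos²(69°) = 2.286 mW.
I₂ = I₁ · cos²(45°) = 2.286 · 0.5 = 1.143 mW.
I₃ = I₂ · cos²(60°) = 1.143 · 0.25 = 0.2858 mW.
I₄ = I₃ · cos²(67°) = 0.2858 · 0.1527 = 0.04363 mW.
That is 0.2451% of the incident intensity.

≈ 0.245%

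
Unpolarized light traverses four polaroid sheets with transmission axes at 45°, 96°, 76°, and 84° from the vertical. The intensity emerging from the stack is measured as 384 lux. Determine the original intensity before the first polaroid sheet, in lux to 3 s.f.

I₀ ≈ 2240 lux

Unpolarized light through the first polarizer → I₁ = ½ I₀, now polarized at 45°.
I₂ = I₁ cos²(96° − 45°) = 0.5 I₀ · cos²(51°) = 0.198 I₀.
I₃ = I₂ cos²(76° − 96°) = 0.198 I₀ · cos²(20°) = 0.1749 I₀.
I₄ = I₃ cos²(84° − 76°) = 0.1749 I₀ · cos²(8°) = 0.1715 I₀.
So 384 lux = 0.1715 I₀, giving I₀ = 384/0.1715 = 2239 lux.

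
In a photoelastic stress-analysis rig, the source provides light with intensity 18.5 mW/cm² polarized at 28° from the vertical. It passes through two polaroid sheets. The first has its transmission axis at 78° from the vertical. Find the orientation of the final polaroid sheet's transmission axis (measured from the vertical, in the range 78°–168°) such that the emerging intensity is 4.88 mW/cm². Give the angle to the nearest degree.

By Malus's law, I₁ = I₀ cos²(78° − 28°) = I₀ cos²(50°) = 0.4132 I₀.
Target fraction: 4.88 / 18.5 mW/cm² = 0.2638 of I₀.
Need I₂/I₀ = 0.2638, so cos²(θ − 78°) = 0.2638 / 0.4132 = 0.6384.
θ − 78° = arccos(√0.6384) = 37.0°, giving θ ≈ 78 + 37.0 = 115.0°.

θ ≈ 115°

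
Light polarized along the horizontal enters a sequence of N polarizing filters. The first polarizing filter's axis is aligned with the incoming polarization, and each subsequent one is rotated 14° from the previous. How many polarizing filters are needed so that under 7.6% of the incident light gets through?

N = 44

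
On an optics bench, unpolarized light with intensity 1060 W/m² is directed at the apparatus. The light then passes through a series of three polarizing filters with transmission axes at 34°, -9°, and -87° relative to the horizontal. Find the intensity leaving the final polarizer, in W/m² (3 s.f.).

I ≈ 12.3 W/m²

Unpolarized light through the first polarizer → I₁ = 1060 W/m²/2 = 530 W/m², polarized at 34°.
I₂ = I₁ · cos²(43°) = 530 · 0.5349 = 283.5 W/m².
I₃ = I₂ · cos²(78°) = 283.5 · 0.04323 = 12.25 W/m².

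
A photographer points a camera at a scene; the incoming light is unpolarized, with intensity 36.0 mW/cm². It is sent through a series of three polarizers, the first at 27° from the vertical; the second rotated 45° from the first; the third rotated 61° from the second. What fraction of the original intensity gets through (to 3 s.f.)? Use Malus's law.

I/I₀ ≈ 0.0588

Unpolarized light through the first polarizer → I₁ = 36.0 mW/cm²/2 = 18 mW/cm², polarized at 27°.
I₂ = I₁ · cos²(45°) = 18 · 0.5 = 9 mW/cm².
I₃ = I₂ · cos²(61°) = 9 · 0.235 = 2.115 mW/cm².
Transmitted fraction = 0.05876.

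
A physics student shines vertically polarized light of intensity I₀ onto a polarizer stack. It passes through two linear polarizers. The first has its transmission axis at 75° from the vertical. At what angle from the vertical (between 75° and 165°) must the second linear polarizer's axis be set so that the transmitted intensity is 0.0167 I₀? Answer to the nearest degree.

θ ≈ 135°

I₁ = I₀ cos²(75° − 0°) = I₀ cos²(75°) = 0.06699 I₀.
Need I₂/I₀ = 0.0167, so cos²(θ − 75°) = 0.0167 / 0.06699 = 0.2493.
θ − 75° = arccos(√0.2493) = 60.0°, giving θ ≈ 75 + 60.0 = 135.0°.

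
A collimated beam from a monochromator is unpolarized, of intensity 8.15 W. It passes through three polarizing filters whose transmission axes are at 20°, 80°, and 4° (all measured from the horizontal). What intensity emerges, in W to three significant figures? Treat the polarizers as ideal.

I ≈ 0.0596 W

Unpolarized light through the first polarizer → I₁ = 8.15 W/2 = 4.075 W, polarized at 20°.
I₂ = I₁ · cos²(60°) = 4.075 · 0.25 = 1.019 W.
I₃ = I₂ · cos²(76°) = 1.019 · 0.05853 = 0.05962 W.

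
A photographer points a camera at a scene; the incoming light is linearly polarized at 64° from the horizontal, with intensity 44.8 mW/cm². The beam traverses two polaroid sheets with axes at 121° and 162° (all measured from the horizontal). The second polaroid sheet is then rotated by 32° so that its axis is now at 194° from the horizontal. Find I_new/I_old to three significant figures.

I_new/I_old ≈ 0.150

Before rotation:
I₁ = I₀ cos²(121° − 64°) = I₀ cos²(57°) = 0.2966 I₀.
I₂ = I₁ cos²(162° − 121°) = 0.2966 I₀ · cos²(41°) = 0.169 I₀.
After rotation:
I₁ = I₀ cos²(121° − 64°) = I₀ cos²(57°) = 0.2966 I₀.
I₂ = I₁ cos²(194° − 121°) = 0.2966 I₀ · cos²(73°) = 0.02536 I₀.
Ratio = 0.02536 / 0.169 = 0.1501.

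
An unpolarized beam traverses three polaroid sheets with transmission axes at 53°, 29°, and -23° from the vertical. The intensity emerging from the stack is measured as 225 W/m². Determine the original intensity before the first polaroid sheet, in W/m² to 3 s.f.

I₀ ≈ 1420 W/m²

Unpolarized light through the first polarizer → I₁ = ½ I₀, now polarized at 53°.
I₂ = I₁ cos²(29° − 53°) = 0.5 I₀ · cos²(24°) = 0.4173 I₀.
I₃ = I₂ cos²(-23° − 29°) = 0.4173 I₀ · cos²(52°) = 0.1582 I₀.
So 225 W/m² = 0.1582 I₀, giving I₀ = 225/0.1582 = 1423 W/m².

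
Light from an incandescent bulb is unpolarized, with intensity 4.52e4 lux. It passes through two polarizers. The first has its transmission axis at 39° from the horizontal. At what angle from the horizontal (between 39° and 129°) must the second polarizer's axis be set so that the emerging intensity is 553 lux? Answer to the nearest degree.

θ ≈ 120°

Unpolarized light through the first polarizer → I₁ = ½ I₀, now polarized at 39°.
Target fraction: 553 / 4.52e4 lux = 0.01223 of I₀.
Need I₂/I₀ = 0.01223, so cos²(θ − 39°) = 0.01223 / 0.5 = 0.02447.
θ − 39° = arccos(√0.02447) = 81.0°, giving θ ≈ 39 + 81.0 = 120.0°.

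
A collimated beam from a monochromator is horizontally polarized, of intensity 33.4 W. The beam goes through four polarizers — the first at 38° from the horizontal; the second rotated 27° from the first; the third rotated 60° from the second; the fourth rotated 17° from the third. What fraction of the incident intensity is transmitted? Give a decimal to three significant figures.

By Malus's law, I₁ = 33.4 W · cos²(38°) = 20.74 W.
I₂ = I₁ · cos²(27°) = 20.74 · 0.7939 = 16.47 W.
I₃ = I₂ · cos²(60°) = 16.47 · 0.25 = 4.116 W.
I₄ = I₃ · cos²(17°) = 4.116 · 0.9145 = 3.764 W.
Transmitted fraction = 0.1127.

I/I₀ ≈ 0.113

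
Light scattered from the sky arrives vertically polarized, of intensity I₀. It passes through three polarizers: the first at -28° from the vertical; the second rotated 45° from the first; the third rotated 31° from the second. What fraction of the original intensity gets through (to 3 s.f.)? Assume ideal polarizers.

≈ 0.286 I₀

I₁ = I₀ cos²(-28° − 0°) = I₀ cos²(28°) = 0.7796 I₀.
I₂ = I₁ cos²(45°) = 0.7796 · 0.5 I₀ = 0.3898 I₀.
I₃ = I₂ cos²(31°) = 0.3898 · 0.7347 I₀ = 0.2864 I₀.
Transmitted fraction = 0.2864.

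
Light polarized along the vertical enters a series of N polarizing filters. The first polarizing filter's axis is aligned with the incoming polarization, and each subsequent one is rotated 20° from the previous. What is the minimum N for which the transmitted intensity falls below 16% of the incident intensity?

First polarizer is aligned with the polarization: full transmission.
Each further stage multiplies by cos²(20°) = 0.883.
After N polarizers: T = 0.883^(N−1). Require T < 0.16 ⇒ N−1 > ln(0.16)/ln(0.883) = 14.73, so N−1 ≥ 15 and N = 16.
Check: N=16 gives T = 0.1547 < 0.16; N=15 gives T = 0.1752.

N = 16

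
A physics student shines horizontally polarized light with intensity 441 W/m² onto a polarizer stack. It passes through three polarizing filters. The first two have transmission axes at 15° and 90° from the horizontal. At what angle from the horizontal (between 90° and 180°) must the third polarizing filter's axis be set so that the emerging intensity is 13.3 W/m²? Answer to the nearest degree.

θ ≈ 136°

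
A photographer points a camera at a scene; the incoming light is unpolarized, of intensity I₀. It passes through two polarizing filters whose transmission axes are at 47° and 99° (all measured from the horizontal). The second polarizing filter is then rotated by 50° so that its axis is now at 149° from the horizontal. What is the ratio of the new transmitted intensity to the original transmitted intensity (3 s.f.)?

I_new/I_old ≈ 0.114

Before rotation:
Unpolarized light through the first polarizer → I₁ = ½ I₀, now polarized at 47°.
I₂ = I₁ cos²(99° − 47°) = 0.5 I₀ · cos²(52°) = 0.1895 I₀.
After rotation:
Unpolarized light through the first polarizer → I₁ = ½ I₀, now polarized at 47°.
Angle between axes 1 and 2: 78°. I₂ = 0.5 I₀ · cos²(78°) = 0.02161 I₀.
Ratio = 0.02161 / 0.1895 = 0.114.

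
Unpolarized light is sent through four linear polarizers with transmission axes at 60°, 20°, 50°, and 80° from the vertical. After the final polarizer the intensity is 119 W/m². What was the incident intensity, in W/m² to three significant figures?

Unpolarized light through the first polarizer → I₁ = ½ I₀, now polarized at 60°.
I₂ = I₁ cos²(20° − 60°) = 0.5 I₀ · cos²(40°) = 0.2934 I₀.
I₃ = I₂ cos²(50° − 20°) = 0.2934 I₀ · cos²(30°) = 0.2201 I₀.
I₄ = I₃ cos²(80° − 50°) = 0.2201 I₀ · cos²(30°) = 0.165 I₀.
So 119 W/m² = 0.165 I₀, giving I₀ = 119/0.165 = 721 W/m².

I₀ ≈ 721 W/m²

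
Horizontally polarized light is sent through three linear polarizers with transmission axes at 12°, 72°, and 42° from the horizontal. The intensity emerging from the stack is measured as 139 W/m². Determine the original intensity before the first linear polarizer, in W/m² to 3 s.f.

I₀ ≈ 775 W/m²

I₁ = I₀ cos²(12° − 0°) = I₀ cos²(12°) = 0.9568 I₀.
I₂ = I₁ cos²(72° − 12°) = 0.9568 I₀ · cos²(60°) = 0.2392 I₀.
I₃ = I₂ cos²(42° − 72°) = 0.2392 I₀ · cos²(30°) = 0.1794 I₀.
So 139 W/m² = 0.1794 I₀, giving I₀ = 139/0.1794 = 774.8 W/m².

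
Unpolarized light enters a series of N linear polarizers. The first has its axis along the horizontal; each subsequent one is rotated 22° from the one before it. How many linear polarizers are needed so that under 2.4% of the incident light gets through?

N = 22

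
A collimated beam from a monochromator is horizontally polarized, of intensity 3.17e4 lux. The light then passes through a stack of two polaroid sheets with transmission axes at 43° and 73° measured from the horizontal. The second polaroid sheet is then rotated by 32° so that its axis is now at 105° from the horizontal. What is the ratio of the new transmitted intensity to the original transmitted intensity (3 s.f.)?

I_new/I_old ≈ 0.294

Before rotation:
I₁ = I₀ cos²(43° − 0°) = I₀ cos²(43°) = 0.5349 I₀.
I₂ = I₁ cos²(73° − 43°) = 0.5349 I₀ · cos²(30°) = 0.4012 I₀.
After rotation:
I₁ = I₀ cos²(43° − 0°) = I₀ cos²(43°) = 0.5349 I₀.
I₂ = I₁ cos²(105° − 43°) = 0.5349 I₀ · cos²(62°) = 0.1179 I₀.
Ratio = 0.1179 / 0.4012 = 0.2939.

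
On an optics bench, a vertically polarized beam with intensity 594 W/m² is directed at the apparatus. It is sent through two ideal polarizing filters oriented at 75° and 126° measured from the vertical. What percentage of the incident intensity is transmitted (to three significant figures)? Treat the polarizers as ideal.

I₁ = 594 W/m² · cos²(75°) = 39.79 W/m².
I₂ = I₁ · cos²(51°) = 39.79 · 0.396 = 15.76 W/m².
That is 2.653% of the incident intensity.

≈ 2.65%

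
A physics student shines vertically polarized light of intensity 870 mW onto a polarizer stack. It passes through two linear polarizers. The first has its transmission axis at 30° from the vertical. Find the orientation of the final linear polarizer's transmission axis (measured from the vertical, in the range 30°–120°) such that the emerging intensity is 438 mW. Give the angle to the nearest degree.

θ ≈ 65°

I₁ = I₀ cos²(30° − 0°) = I₀ cos²(30°) = 0.75 I₀.
Target fraction: 438 / 870 mW = 0.5034 of I₀.
Need I₂/I₀ = 0.5034, so cos²(θ − 30°) = 0.5034 / 0.75 = 0.6713.
θ − 30° = arccos(√0.6713) = 35.0°, giving θ ≈ 30 + 35.0 = 65.0°.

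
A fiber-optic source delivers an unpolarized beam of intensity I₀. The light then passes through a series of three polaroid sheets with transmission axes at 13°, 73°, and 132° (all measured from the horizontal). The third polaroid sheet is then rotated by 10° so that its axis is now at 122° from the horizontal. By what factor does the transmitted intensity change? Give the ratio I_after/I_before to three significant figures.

I_new/I_old ≈ 1.62

Before rotation:
Unpolarized light through the first polarizer → I₁ = ½ I₀, now polarized at 13°.
I₂ = I₁ cos²(73° − 13°) = 0.5 I₀ · cos²(60°) = 0.125 I₀.
I₃ = I₂ cos²(132° − 73°) = 0.125 I₀ · cos²(59°) = 0.03316 I₀.
After rotation:
Unpolarized light through the first polarizer → I₁ = ½ I₀, now polarized at 13°.
I₂ = I₁ cos²(73° − 13°) = 0.5 I₀ · cos²(60°) = 0.125 I₀.
I₃ = I₂ cos²(122° − 73°) = 0.125 I₀ · cos²(49°) = 0.0538 I₀.
Ratio = 0.0538 / 0.03316 = 1.623.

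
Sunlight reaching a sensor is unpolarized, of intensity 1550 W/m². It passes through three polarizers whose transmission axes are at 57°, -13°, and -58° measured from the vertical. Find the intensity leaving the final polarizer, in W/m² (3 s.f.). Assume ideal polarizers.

I ≈ 45.3 W/m²

Unpolarized light through the first polarizer → I₁ = 1550 W/m²/2 = 775 W/m², polarized at 57°.
I₂ = I₁ · cos²(70°) = 775 · 0.117 = 90.66 W/m².
I₃ = I₂ · cos²(45°) = 90.66 · 0.5 = 45.33 W/m².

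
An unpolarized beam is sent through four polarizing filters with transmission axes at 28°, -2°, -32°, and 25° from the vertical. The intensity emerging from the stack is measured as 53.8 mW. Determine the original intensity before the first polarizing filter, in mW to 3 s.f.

Unpolarized light through the first polarizer → I₁ = ½ I₀, now polarized at 28°.
I₂ = I₁ cos²(-2° − 28°) = 0.5 I₀ · cos²(30°) = 0.375 I₀.
I₃ = I₂ cos²(-32° + 2°) = 0.375 I₀ · cos²(30°) = 0.2813 I₀.
I₄ = I₃ cos²(25° + 32°) = 0.2813 I₀ · cos²(57°) = 0.08343 I₀.
So 53.8 mW = 0.08343 I₀, giving I₀ = 53.8/0.08343 = 644.9 mW.

I₀ ≈ 645 mW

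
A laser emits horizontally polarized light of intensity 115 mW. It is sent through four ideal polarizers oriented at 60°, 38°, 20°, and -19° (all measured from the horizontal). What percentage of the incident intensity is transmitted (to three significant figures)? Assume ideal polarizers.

≈ 11.7%

By Malus's law, I₁ = 115 mW · cos²(60°) = 28.75 mW.
I₂ = I₁ · cos²(22°) = 28.75 · 0.8597 = 24.72 mW.
I₃ = I₂ · cos²(18°) = 24.72 · 0.9045 = 22.36 mW.
I₄ = I₃ · cos²(39°) = 22.36 · 0.604 = 13.5 mW.
That is 11.74% of the incident intensity.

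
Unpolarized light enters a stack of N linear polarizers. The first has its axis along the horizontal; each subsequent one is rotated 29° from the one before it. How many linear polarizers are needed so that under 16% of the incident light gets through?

N = 6

First polarizer halves the unpolarized light: factor 1/2.
Each further stage multiplies by cos²(29°) = 0.765.
After N polarizers: T = 0.5·0.765^(N−1). Require T < 0.16 ⇒ N−1 > ln(0.16/0.5)/ln(0.765) = 4.25, so N−1 ≥ 5 and N = 6.
Check: N=6 gives T = 0.131 < 0.16; N=5 gives T = 0.1712.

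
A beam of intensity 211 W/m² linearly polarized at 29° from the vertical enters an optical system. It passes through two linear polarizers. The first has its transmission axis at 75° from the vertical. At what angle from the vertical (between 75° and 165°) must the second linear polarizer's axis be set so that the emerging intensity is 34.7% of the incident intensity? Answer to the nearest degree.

θ ≈ 107°

By Malus's law, I₁ = I₀ cos²(75° − 29°) = I₀ cos²(46°) = 0.4826 I₀.
Need I₂/I₀ = 0.347, so cos²(θ − 75°) = 0.347 / 0.4826 = 0.7191.
θ − 75° = arccos(√0.7191) = 32.0°, giving θ ≈ 75 + 32.0 = 107.0°.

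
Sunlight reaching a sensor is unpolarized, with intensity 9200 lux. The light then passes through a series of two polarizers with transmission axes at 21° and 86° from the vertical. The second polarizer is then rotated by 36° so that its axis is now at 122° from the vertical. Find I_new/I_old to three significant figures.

Before rotation:
Unpolarized light through the first polarizer → I₁ = ½ I₀, now polarized at 21°.
I₂ = I₁ cos²(86° − 21°) = 0.5 I₀ · cos²(65°) = 0.0893 I₀.
After rotation:
Unpolarized light through the first polarizer → I₁ = ½ I₀, now polarized at 21°.
Angle between axes 1 and 2: 79°. I₂ = 0.5 I₀ · cos²(79°) = 0.0182 I₀.
Ratio = 0.0182 / 0.0893 = 0.2038.

I_new/I_old ≈ 0.204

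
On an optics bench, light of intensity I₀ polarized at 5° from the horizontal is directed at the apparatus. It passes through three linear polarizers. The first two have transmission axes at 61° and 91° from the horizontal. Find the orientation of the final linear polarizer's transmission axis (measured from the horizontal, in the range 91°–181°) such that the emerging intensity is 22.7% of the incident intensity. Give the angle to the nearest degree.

θ ≈ 101°

I₁ = I₀ cos²(61° − 5°) = I₀ cos²(56°) = 0.3127 I₀.
I₂ = I₁ cos²(91° − 61°) = 0.3127 I₀ · cos²(30°) = 0.2345 I₀.
Need I₃/I₀ = 0.227, so cos²(θ − 91°) = 0.227 / 0.2345 = 0.9679.
θ − 91° = arccos(√0.9679) = 10.3°, giving θ ≈ 91 + 10.3 = 101.3°.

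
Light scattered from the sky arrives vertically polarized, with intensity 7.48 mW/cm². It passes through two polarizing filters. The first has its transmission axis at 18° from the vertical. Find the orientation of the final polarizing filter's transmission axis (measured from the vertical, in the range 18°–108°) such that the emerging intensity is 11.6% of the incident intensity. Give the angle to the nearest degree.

I₁ = I₀ cos²(18° − 0°) = I₀ cos²(18°) = 0.9045 I₀.
Need I₂/I₀ = 0.116, so cos²(θ − 18°) = 0.116 / 0.9045 = 0.1282.
θ − 18° = arccos(√0.1282) = 69.0°, giving θ ≈ 18 + 69.0 = 87.0°.

θ ≈ 87°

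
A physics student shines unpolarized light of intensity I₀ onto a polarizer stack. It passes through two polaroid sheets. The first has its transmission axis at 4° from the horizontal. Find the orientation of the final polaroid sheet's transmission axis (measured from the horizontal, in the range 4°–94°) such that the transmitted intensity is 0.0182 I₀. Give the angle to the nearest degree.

Unpolarized light through the first polarizer → I₁ = ½ I₀, now polarized at 4°.
Need I₂/I₀ = 0.0182, so cos²(θ − 4°) = 0.0182 / 0.5 = 0.0364.
θ − 4° = arccos(√0.0364) = 79.0°, giving θ ≈ 4 + 79.0 = 83.0°.

θ ≈ 83°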